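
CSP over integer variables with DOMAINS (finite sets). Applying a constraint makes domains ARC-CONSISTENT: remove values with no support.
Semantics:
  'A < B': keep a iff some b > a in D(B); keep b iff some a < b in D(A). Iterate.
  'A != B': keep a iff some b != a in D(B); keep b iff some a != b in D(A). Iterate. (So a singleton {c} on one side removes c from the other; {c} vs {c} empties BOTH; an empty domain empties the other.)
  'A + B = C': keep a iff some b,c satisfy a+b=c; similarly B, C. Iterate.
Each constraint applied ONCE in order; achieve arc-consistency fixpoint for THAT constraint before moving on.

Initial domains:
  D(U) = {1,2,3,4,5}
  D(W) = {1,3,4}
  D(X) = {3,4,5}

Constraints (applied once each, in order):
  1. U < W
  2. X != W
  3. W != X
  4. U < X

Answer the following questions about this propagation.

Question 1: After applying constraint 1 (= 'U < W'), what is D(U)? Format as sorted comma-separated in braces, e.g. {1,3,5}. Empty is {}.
Constraint 1 (U < W) on D(U)={1,2,3,4,5} D(W)={1,3,4}: U {1,2,3,4,5}->{1,2,3}; W {1,3,4}->{3,4}
So after constraint 1: D(U) = {1,2,3}

Answer: {1,2,3}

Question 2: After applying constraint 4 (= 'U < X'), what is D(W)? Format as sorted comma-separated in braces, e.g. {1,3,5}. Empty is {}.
Answer: {3,4}

Derivation:
Constraint 1 (U < W) on D(U)={1,2,3,4,5} D(W)={1,3,4}: U {1,2,3,4,5}->{1,2,3}; W {1,3,4}->{3,4}
Constraint 2 (X != W) on D(X)={3,4,5} D(W)={3,4}: no change
Constraint 3 (W != X) on D(W)={3,4} D(X)={3,4,5}: no change
Constraint 4 (U < X) on D(U)={1,2,3} D(X)={3,4,5}: no change
So after constraint 4: D(W) = {3,4}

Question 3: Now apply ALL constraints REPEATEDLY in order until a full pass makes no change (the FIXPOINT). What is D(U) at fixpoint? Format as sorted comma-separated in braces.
pass 0 (initial): D(U)={1,2,3,4,5}
pass 1: U {1,2,3,4,5}->{1,2,3}; W {1,3,4}->{3,4}
pass 2: no change
Fixpoint after 2 passes: D(U) = {1,2,3}

Answer: {1,2,3}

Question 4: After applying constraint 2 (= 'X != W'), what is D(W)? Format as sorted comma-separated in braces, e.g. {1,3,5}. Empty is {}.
Answer: {3,4}

Derivation:
Constraint 1 (U < W) on D(U)={1,2,3,4,5} D(W)={1,3,4}: U {1,2,3,4,5}->{1,2,3}; W {1,3,4}->{3,4}
Constraint 2 (X != W) on D(X)={3,4,5} D(W)={3,4}: no change
So after constraint 2: D(W) = {3,4}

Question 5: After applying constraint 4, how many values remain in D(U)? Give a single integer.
Answer: 3

Derivation:
Constraint 1 (U < W) on D(U)={1,2,3,4,5} D(W)={1,3,4}: U {1,2,3,4,5}->{1,2,3}; W {1,3,4}->{3,4}
Constraint 2 (X != W) on D(X)={3,4,5} D(W)={3,4}: no change
Constraint 3 (W != X) on D(W)={3,4} D(X)={3,4,5}: no change
Constraint 4 (U < X) on D(U)={1,2,3} D(X)={3,4,5}: no change
So after constraint 4: D(U)={1,2,3}, size = 3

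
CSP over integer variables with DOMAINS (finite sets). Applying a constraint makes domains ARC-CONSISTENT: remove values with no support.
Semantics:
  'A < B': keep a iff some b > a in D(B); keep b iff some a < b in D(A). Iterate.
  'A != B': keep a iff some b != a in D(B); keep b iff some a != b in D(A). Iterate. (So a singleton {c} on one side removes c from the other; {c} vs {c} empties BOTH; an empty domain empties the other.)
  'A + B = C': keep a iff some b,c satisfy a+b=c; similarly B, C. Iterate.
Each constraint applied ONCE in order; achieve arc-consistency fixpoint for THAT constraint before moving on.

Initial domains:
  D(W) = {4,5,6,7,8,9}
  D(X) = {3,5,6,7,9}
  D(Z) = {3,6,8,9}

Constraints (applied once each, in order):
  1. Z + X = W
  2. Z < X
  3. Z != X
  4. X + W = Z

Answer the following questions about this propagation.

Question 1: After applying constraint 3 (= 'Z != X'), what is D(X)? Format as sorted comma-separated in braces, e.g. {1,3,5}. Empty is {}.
Answer: {5,6}

Derivation:
Constraint 1 (Z + X = W) on D(Z)={3,6,8,9} D(X)={3,5,6,7,9} D(W)={4,5,6,7,8,9}: Z {3,6,8,9}->{3,6}; X {3,5,6,7,9}->{3,5,6}; W {4,5,6,7,8,9}->{6,8,9}
Constraint 2 (Z < X) on D(Z)={3,6} D(X)={3,5,6}: Z {3,6}->{3}; X {3,5,6}->{5,6}
Constraint 3 (Z != X) on D(Z)={3} D(X)={5,6}: no change
So after constraint 3: D(X) = {5,6}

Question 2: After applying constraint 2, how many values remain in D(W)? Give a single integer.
Answer: 3

Derivation:
Constraint 1 (Z + X = W) on D(Z)={3,6,8,9} D(X)={3,5,6,7,9} D(W)={4,5,6,7,8,9}: Z {3,6,8,9}->{3,6}; X {3,5,6,7,9}->{3,5,6}; W {4,5,6,7,8,9}->{6,8,9}
Constraint 2 (Z < X) on D(Z)={3,6} D(X)={3,5,6}: Z {3,6}->{3}; X {3,5,6}->{5,6}
So after constraint 2: D(W)={6,8,9}, size = 3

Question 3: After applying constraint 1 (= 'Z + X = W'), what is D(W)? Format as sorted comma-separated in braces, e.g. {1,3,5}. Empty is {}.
Constraint 1 (Z + X = W) on D(Z)={3,6,8,9} D(X)={3,5,6,7,9} D(W)={4,5,6,7,8,9}: Z {3,6,8,9}->{3,6}; X {3,5,6,7,9}->{3,5,6}; W {4,5,6,7,8,9}->{6,8,9}
So after constraint 1: D(W) = {6,8,9}

Answer: {6,8,9}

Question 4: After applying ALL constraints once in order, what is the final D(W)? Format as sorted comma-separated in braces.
Constraint 1 (Z + X = W) on D(Z)={3,6,8,9} D(X)={3,5,6,7,9} D(W)={4,5,6,7,8,9}: Z {3,6,8,9}->{3,6}; X {3,5,6,7,9}->{3,5,6}; W {4,5,6,7,8,9}->{6,8,9}
Constraint 2 (Z < X) on D(Z)={3,6} D(X)={3,5,6}: Z {3,6}->{3}; X {3,5,6}->{5,6}
Constraint 3 (Z != X) on D(Z)={3} D(X)={5,6}: no change
Constraint 4 (X + W = Z) on D(X)={5,6} D(W)={6,8,9} D(Z)={3}: X {5,6}->{}; W {6,8,9}->{}; Z {3}->{}
So after all 4 constraints: D(W) = {}

Answer: {}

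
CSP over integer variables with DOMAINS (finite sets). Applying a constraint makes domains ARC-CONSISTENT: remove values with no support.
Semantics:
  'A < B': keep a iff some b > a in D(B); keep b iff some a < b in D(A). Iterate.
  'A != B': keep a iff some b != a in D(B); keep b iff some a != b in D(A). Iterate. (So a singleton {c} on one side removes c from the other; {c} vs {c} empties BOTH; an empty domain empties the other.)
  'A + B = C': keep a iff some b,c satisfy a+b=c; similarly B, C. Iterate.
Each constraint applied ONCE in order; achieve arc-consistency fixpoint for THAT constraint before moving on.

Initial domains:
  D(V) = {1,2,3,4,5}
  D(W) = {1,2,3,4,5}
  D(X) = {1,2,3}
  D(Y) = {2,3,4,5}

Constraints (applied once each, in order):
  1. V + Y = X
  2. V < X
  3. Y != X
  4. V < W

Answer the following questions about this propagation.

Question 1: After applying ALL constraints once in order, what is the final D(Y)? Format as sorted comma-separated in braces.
Answer: {2}

Derivation:
Constraint 1 (V + Y = X) on D(V)={1,2,3,4,5} D(Y)={2,3,4,5} D(X)={1,2,3}: V {1,2,3,4,5}->{1}; Y {2,3,4,5}->{2}; X {1,2,3}->{3}
Constraint 2 (V < X) on D(V)={1} D(X)={3}: no change
Constraint 3 (Y != X) on D(Y)={2} D(X)={3}: no change
Constraint 4 (V < W) on D(V)={1} D(W)={1,2,3,4,5}: W {1,2,3,4,5}->{2,3,4,5}
So after all 4 constraints: D(Y) = {2}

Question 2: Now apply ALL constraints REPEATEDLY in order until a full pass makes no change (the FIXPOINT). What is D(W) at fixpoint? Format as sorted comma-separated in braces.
pass 0 (initial): D(W)={1,2,3,4,5}
pass 1: V {1,2,3,4,5}->{1}; W {1,2,3,4,5}->{2,3,4,5}; X {1,2,3}->{3}; Y {2,3,4,5}->{2}
pass 2: no change
Fixpoint after 2 passes: D(W) = {2,3,4,5}

Answer: {2,3,4,5}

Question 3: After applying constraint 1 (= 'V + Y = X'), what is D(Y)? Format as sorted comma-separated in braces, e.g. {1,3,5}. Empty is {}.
Answer: {2}

Derivation:
Constraint 1 (V + Y = X) on D(V)={1,2,3,4,5} D(Y)={2,3,4,5} D(X)={1,2,3}: V {1,2,3,4,5}->{1}; Y {2,3,4,5}->{2}; X {1,2,3}->{3}
So after constraint 1: D(Y) = {2}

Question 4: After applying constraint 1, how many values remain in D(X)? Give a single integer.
Constraint 1 (V + Y = X) on D(V)={1,2,3,4,5} D(Y)={2,3,4,5} D(X)={1,2,3}: V {1,2,3,4,5}->{1}; Y {2,3,4,5}->{2}; X {1,2,3}->{3}
So after constraint 1: D(X)={3}, size = 1

Answer: 1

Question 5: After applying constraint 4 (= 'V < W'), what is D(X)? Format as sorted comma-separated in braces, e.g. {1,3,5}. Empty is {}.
Constraint 1 (V + Y = X) on D(V)={1,2,3,4,5} D(Y)={2,3,4,5} D(X)={1,2,3}: V {1,2,3,4,5}->{1}; Y {2,3,4,5}->{2}; X {1,2,3}->{3}
Constraint 2 (V < X) on D(V)={1} D(X)={3}: no change
Constraint 3 (Y != X) on D(Y)={2} D(X)={3}: no change
Constraint 4 (V < W) on D(V)={1} D(W)={1,2,3,4,5}: W {1,2,3,4,5}->{2,3,4,5}
So after constraint 4: D(X) = {3}

Answer: {3}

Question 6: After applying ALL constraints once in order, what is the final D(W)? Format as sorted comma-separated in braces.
Answer: {2,3,4,5}

Derivation:
Constraint 1 (V + Y = X) on D(V)={1,2,3,4,5} D(Y)={2,3,4,5} D(X)={1,2,3}: V {1,2,3,4,5}->{1}; Y {2,3,4,5}->{2}; X {1,2,3}->{3}
Constraint 2 (V < X) on D(V)={1} D(X)={3}: no change
Constraint 3 (Y != X) on D(Y)={2} D(X)={3}: no change
Constraint 4 (V < W) on D(V)={1} D(W)={1,2,3,4,5}: W {1,2,3,4,5}->{2,3,4,5}
So after all 4 constraints: D(W) = {2,3,4,5}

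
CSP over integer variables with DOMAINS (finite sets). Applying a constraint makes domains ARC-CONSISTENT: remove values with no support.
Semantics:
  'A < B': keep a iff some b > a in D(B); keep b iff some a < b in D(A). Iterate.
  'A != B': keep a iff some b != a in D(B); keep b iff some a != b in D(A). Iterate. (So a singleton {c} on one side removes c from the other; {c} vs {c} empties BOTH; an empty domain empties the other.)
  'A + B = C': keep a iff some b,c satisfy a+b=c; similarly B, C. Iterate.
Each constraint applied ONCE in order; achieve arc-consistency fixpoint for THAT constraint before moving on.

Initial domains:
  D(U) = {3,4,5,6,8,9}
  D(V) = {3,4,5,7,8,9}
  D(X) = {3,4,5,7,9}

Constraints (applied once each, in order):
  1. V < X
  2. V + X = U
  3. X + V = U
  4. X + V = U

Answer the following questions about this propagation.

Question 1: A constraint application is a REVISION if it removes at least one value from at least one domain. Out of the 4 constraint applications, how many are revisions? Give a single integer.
Answer: 2

Derivation:
Constraint 1 (V < X) on D(V)={3,4,5,7,8,9} D(X)={3,4,5,7,9}: V {3,4,5,7,8,9}->{3,4,5,7,8}; X {3,4,5,7,9}->{4,5,7,9} => REVISION
Constraint 2 (V + X = U) on D(V)={3,4,5,7,8} D(X)={4,5,7,9} D(U)={3,4,5,6,8,9}: V {3,4,5,7,8}->{3,4,5}; X {4,5,7,9}->{4,5}; U {3,4,5,6,8,9}->{8,9} => REVISION
Constraint 3 (X + V = U) on D(X)={4,5} D(V)={3,4,5} D(U)={8,9}: no change => not a revision
Constraint 4 (X + V = U) on D(X)={4,5} D(V)={3,4,5} D(U)={8,9}: no change => not a revision
Total revisions = 2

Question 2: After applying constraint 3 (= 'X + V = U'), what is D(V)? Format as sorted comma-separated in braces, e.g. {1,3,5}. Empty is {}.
Answer: {3,4,5}

Derivation:
Constraint 1 (V < X) on D(V)={3,4,5,7,8,9} D(X)={3,4,5,7,9}: V {3,4,5,7,8,9}->{3,4,5,7,8}; X {3,4,5,7,9}->{4,5,7,9}
Constraint 2 (V + X = U) on D(V)={3,4,5,7,8} D(X)={4,5,7,9} D(U)={3,4,5,6,8,9}: V {3,4,5,7,8}->{3,4,5}; X {4,5,7,9}->{4,5}; U {3,4,5,6,8,9}->{8,9}
Constraint 3 (X + V = U) on D(X)={4,5} D(V)={3,4,5} D(U)={8,9}: no change
So after constraint 3: D(V) = {3,4,5}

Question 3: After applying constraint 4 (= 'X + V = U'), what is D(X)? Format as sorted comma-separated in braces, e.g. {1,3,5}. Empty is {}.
Answer: {4,5}

Derivation:
Constraint 1 (V < X) on D(V)={3,4,5,7,8,9} D(X)={3,4,5,7,9}: V {3,4,5,7,8,9}->{3,4,5,7,8}; X {3,4,5,7,9}->{4,5,7,9}
Constraint 2 (V + X = U) on D(V)={3,4,5,7,8} D(X)={4,5,7,9} D(U)={3,4,5,6,8,9}: V {3,4,5,7,8}->{3,4,5}; X {4,5,7,9}->{4,5}; U {3,4,5,6,8,9}->{8,9}
Constraint 3 (X + V = U) on D(X)={4,5} D(V)={3,4,5} D(U)={8,9}: no change
Constraint 4 (X + V = U) on D(X)={4,5} D(V)={3,4,5} D(U)={8,9}: no change
So after constraint 4: D(X) = {4,5}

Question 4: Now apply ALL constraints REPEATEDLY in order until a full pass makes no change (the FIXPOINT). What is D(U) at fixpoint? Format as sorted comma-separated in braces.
Answer: {8,9}

Derivation:
pass 0 (initial): D(U)={3,4,5,6,8,9}
pass 1: U {3,4,5,6,8,9}->{8,9}; V {3,4,5,7,8,9}->{3,4,5}; X {3,4,5,7,9}->{4,5}
pass 2: V {3,4,5}->{3,4}
pass 3: no change
Fixpoint after 3 passes: D(U) = {8,9}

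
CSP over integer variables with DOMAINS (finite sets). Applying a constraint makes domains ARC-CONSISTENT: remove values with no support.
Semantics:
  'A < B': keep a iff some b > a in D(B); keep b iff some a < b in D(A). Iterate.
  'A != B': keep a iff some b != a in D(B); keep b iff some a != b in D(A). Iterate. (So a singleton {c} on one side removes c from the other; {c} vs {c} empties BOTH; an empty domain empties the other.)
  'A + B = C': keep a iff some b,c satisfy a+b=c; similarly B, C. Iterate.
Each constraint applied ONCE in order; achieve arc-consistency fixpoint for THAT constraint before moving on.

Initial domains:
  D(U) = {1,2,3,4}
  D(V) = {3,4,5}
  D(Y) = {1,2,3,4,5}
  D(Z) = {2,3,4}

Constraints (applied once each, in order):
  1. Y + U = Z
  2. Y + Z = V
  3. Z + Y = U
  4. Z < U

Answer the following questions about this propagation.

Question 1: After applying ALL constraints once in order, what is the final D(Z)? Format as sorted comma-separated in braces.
Constraint 1 (Y + U = Z) on D(Y)={1,2,3,4,5} D(U)={1,2,3,4} D(Z)={2,3,4}: Y {1,2,3,4,5}->{1,2,3}; U {1,2,3,4}->{1,2,3}
Constraint 2 (Y + Z = V) on D(Y)={1,2,3} D(Z)={2,3,4} D(V)={3,4,5}: no change
Constraint 3 (Z + Y = U) on D(Z)={2,3,4} D(Y)={1,2,3} D(U)={1,2,3}: Z {2,3,4}->{2}; Y {1,2,3}->{1}; U {1,2,3}->{3}
Constraint 4 (Z < U) on D(Z)={2} D(U)={3}: no change
So after all 4 constraints: D(Z) = {2}

Answer: {2}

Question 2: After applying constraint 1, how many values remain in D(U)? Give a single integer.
Answer: 3

Derivation:
Constraint 1 (Y + U = Z) on D(Y)={1,2,3,4,5} D(U)={1,2,3,4} D(Z)={2,3,4}: Y {1,2,3,4,5}->{1,2,3}; U {1,2,3,4}->{1,2,3}
So after constraint 1: D(U)={1,2,3}, size = 3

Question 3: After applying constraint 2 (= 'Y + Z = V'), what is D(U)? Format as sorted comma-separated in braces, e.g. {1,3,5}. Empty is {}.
Answer: {1,2,3}

Derivation:
Constraint 1 (Y + U = Z) on D(Y)={1,2,3,4,5} D(U)={1,2,3,4} D(Z)={2,3,4}: Y {1,2,3,4,5}->{1,2,3}; U {1,2,3,4}->{1,2,3}
Constraint 2 (Y + Z = V) on D(Y)={1,2,3} D(Z)={2,3,4} D(V)={3,4,5}: no change
So after constraint 2: D(U) = {1,2,3}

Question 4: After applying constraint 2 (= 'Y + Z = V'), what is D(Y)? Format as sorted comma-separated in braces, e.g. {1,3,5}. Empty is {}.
Answer: {1,2,3}

Derivation:
Constraint 1 (Y + U = Z) on D(Y)={1,2,3,4,5} D(U)={1,2,3,4} D(Z)={2,3,4}: Y {1,2,3,4,5}->{1,2,3}; U {1,2,3,4}->{1,2,3}
Constraint 2 (Y + Z = V) on D(Y)={1,2,3} D(Z)={2,3,4} D(V)={3,4,5}: no change
So after constraint 2: D(Y) = {1,2,3}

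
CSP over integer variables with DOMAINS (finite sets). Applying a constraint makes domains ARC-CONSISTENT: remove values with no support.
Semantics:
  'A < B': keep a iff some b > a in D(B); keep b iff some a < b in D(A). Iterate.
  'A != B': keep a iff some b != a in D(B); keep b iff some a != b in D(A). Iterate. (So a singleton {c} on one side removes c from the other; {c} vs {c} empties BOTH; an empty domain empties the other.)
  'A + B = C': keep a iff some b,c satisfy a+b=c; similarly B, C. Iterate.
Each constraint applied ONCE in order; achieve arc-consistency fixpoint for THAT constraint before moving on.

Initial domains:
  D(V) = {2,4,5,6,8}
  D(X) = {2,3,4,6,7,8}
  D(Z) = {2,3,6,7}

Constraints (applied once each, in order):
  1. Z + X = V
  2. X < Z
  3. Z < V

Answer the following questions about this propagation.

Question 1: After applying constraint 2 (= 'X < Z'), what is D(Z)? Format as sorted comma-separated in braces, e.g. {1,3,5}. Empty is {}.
Constraint 1 (Z + X = V) on D(Z)={2,3,6,7} D(X)={2,3,4,6,7,8} D(V)={2,4,5,6,8}: Z {2,3,6,7}->{2,3,6}; X {2,3,4,6,7,8}->{2,3,4,6}; V {2,4,5,6,8}->{4,5,6,8}
Constraint 2 (X < Z) on D(X)={2,3,4,6} D(Z)={2,3,6}: X {2,3,4,6}->{2,3,4}; Z {2,3,6}->{3,6}
So after constraint 2: D(Z) = {3,6}

Answer: {3,6}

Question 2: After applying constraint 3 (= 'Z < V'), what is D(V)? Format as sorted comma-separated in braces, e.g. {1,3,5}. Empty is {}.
Answer: {4,5,6,8}

Derivation:
Constraint 1 (Z + X = V) on D(Z)={2,3,6,7} D(X)={2,3,4,6,7,8} D(V)={2,4,5,6,8}: Z {2,3,6,7}->{2,3,6}; X {2,3,4,6,7,8}->{2,3,4,6}; V {2,4,5,6,8}->{4,5,6,8}
Constraint 2 (X < Z) on D(X)={2,3,4,6} D(Z)={2,3,6}: X {2,3,4,6}->{2,3,4}; Z {2,3,6}->{3,6}
Constraint 3 (Z < V) on D(Z)={3,6} D(V)={4,5,6,8}: no change
So after constraint 3: D(V) = {4,5,6,8}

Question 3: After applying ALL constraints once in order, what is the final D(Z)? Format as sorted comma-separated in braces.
Constraint 1 (Z + X = V) on D(Z)={2,3,6,7} D(X)={2,3,4,6,7,8} D(V)={2,4,5,6,8}: Z {2,3,6,7}->{2,3,6}; X {2,3,4,6,7,8}->{2,3,4,6}; V {2,4,5,6,8}->{4,5,6,8}
Constraint 2 (X < Z) on D(X)={2,3,4,6} D(Z)={2,3,6}: X {2,3,4,6}->{2,3,4}; Z {2,3,6}->{3,6}
Constraint 3 (Z < V) on D(Z)={3,6} D(V)={4,5,6,8}: no change
So after all 3 constraints: D(Z) = {3,6}

Answer: {3,6}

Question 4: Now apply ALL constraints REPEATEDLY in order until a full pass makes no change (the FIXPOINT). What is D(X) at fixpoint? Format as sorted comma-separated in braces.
Answer: {2,3}

Derivation:
pass 0 (initial): D(X)={2,3,4,6,7,8}
pass 1: V {2,4,5,6,8}->{4,5,6,8}; X {2,3,4,6,7,8}->{2,3,4}; Z {2,3,6,7}->{3,6}
pass 2: V {4,5,6,8}->{5,6,8}; X {2,3,4}->{2,3}
pass 3: no change
Fixpoint after 3 passes: D(X) = {2,3}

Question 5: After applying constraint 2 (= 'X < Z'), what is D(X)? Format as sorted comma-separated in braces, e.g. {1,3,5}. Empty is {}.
Answer: {2,3,4}

Derivation:
Constraint 1 (Z + X = V) on D(Z)={2,3,6,7} D(X)={2,3,4,6,7,8} D(V)={2,4,5,6,8}: Z {2,3,6,7}->{2,3,6}; X {2,3,4,6,7,8}->{2,3,4,6}; V {2,4,5,6,8}->{4,5,6,8}
Constraint 2 (X < Z) on D(X)={2,3,4,6} D(Z)={2,3,6}: X {2,3,4,6}->{2,3,4}; Z {2,3,6}->{3,6}
So after constraint 2: D(X) = {2,3,4}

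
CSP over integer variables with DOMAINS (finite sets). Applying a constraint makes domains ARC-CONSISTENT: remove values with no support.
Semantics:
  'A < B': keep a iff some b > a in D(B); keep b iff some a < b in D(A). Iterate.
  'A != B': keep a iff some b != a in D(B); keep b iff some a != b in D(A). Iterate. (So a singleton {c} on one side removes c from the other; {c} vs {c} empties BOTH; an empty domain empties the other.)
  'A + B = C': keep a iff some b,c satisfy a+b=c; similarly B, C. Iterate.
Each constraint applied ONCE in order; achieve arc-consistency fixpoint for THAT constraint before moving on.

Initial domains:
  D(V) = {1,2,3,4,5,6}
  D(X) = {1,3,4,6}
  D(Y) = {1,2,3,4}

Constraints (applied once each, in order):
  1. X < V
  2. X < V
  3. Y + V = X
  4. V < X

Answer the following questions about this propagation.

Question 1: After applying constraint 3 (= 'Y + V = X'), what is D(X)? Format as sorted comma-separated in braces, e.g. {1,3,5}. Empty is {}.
Answer: {3,4}

Derivation:
Constraint 1 (X < V) on D(X)={1,3,4,6} D(V)={1,2,3,4,5,6}: X {1,3,4,6}->{1,3,4}; V {1,2,3,4,5,6}->{2,3,4,5,6}
Constraint 2 (X < V) on D(X)={1,3,4} D(V)={2,3,4,5,6}: no change
Constraint 3 (Y + V = X) on D(Y)={1,2,3,4} D(V)={2,3,4,5,6} D(X)={1,3,4}: Y {1,2,3,4}->{1,2}; V {2,3,4,5,6}->{2,3}; X {1,3,4}->{3,4}
So after constraint 3: D(X) = {3,4}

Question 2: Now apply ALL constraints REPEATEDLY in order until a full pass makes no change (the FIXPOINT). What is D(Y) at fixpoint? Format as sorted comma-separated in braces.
pass 0 (initial): D(Y)={1,2,3,4}
pass 1: V {1,2,3,4,5,6}->{2,3}; X {1,3,4,6}->{3,4}; Y {1,2,3,4}->{1,2}
pass 2: V {2,3}->{}; X {3,4}->{}; Y {1,2}->{}
pass 3: no change
Fixpoint after 3 passes: D(Y) = {}

Answer: {}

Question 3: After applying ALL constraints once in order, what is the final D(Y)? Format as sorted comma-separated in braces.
Constraint 1 (X < V) on D(X)={1,3,4,6} D(V)={1,2,3,4,5,6}: X {1,3,4,6}->{1,3,4}; V {1,2,3,4,5,6}->{2,3,4,5,6}
Constraint 2 (X < V) on D(X)={1,3,4} D(V)={2,3,4,5,6}: no change
Constraint 3 (Y + V = X) on D(Y)={1,2,3,4} D(V)={2,3,4,5,6} D(X)={1,3,4}: Y {1,2,3,4}->{1,2}; V {2,3,4,5,6}->{2,3}; X {1,3,4}->{3,4}
Constraint 4 (V < X) on D(V)={2,3} D(X)={3,4}: no change
So after all 4 constraints: D(Y) = {1,2}

Answer: {1,2}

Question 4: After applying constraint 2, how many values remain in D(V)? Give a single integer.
Answer: 5

Derivation:
Constraint 1 (X < V) on D(X)={1,3,4,6} D(V)={1,2,3,4,5,6}: X {1,3,4,6}->{1,3,4}; V {1,2,3,4,5,6}->{2,3,4,5,6}
Constraint 2 (X < V) on D(X)={1,3,4} D(V)={2,3,4,5,6}: no change
So after constraint 2: D(V)={2,3,4,5,6}, size = 5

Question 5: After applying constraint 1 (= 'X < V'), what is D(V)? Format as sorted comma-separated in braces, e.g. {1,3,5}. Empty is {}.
Constraint 1 (X < V) on D(X)={1,3,4,6} D(V)={1,2,3,4,5,6}: X {1,3,4,6}->{1,3,4}; V {1,2,3,4,5,6}->{2,3,4,5,6}
So after constraint 1: D(V) = {2,3,4,5,6}

Answer: {2,3,4,5,6}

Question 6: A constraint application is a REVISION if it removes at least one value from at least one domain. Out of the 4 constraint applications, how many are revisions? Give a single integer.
Answer: 2

Derivation:
Constraint 1 (X < V) on D(X)={1,3,4,6} D(V)={1,2,3,4,5,6}: X {1,3,4,6}->{1,3,4}; V {1,2,3,4,5,6}->{2,3,4,5,6} => REVISION
Constraint 2 (X < V) on D(X)={1,3,4} D(V)={2,3,4,5,6}: no change => not a revision
Constraint 3 (Y + V = X) on D(Y)={1,2,3,4} D(V)={2,3,4,5,6} D(X)={1,3,4}: Y {1,2,3,4}->{1,2}; V {2,3,4,5,6}->{2,3}; X {1,3,4}->{3,4} => REVISION
Constraint 4 (V < X) on D(V)={2,3} D(X)={3,4}: no change => not a revision
Total revisions = 2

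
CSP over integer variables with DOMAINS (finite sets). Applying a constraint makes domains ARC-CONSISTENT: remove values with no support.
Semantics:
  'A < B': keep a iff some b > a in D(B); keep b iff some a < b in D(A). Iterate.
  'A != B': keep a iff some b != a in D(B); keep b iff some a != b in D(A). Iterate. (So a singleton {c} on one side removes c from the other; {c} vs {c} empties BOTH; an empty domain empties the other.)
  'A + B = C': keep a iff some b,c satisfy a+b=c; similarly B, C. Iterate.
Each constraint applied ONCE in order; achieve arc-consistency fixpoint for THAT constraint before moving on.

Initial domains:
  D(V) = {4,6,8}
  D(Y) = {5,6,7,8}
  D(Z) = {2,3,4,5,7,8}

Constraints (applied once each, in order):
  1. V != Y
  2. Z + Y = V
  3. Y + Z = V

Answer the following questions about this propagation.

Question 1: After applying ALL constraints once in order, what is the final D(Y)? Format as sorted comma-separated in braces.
Constraint 1 (V != Y) on D(V)={4,6,8} D(Y)={5,6,7,8}: no change
Constraint 2 (Z + Y = V) on D(Z)={2,3,4,5,7,8} D(Y)={5,6,7,8} D(V)={4,6,8}: Z {2,3,4,5,7,8}->{2,3}; Y {5,6,7,8}->{5,6}; V {4,6,8}->{8}
Constraint 3 (Y + Z = V) on D(Y)={5,6} D(Z)={2,3} D(V)={8}: no change
So after all 3 constraints: D(Y) = {5,6}

Answer: {5,6}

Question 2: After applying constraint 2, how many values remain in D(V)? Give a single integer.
Constraint 1 (V != Y) on D(V)={4,6,8} D(Y)={5,6,7,8}: no change
Constraint 2 (Z + Y = V) on D(Z)={2,3,4,5,7,8} D(Y)={5,6,7,8} D(V)={4,6,8}: Z {2,3,4,5,7,8}->{2,3}; Y {5,6,7,8}->{5,6}; V {4,6,8}->{8}
So after constraint 2: D(V)={8}, size = 1

Answer: 1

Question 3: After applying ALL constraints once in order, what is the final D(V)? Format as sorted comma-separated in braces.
Constraint 1 (V != Y) on D(V)={4,6,8} D(Y)={5,6,7,8}: no change
Constraint 2 (Z + Y = V) on D(Z)={2,3,4,5,7,8} D(Y)={5,6,7,8} D(V)={4,6,8}: Z {2,3,4,5,7,8}->{2,3}; Y {5,6,7,8}->{5,6}; V {4,6,8}->{8}
Constraint 3 (Y + Z = V) on D(Y)={5,6} D(Z)={2,3} D(V)={8}: no change
So after all 3 constraints: D(V) = {8}

Answer: {8}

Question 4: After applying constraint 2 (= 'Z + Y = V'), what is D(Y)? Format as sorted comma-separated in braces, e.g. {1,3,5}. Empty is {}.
Answer: {5,6}

Derivation:
Constraint 1 (V != Y) on D(V)={4,6,8} D(Y)={5,6,7,8}: no change
Constraint 2 (Z + Y = V) on D(Z)={2,3,4,5,7,8} D(Y)={5,6,7,8} D(V)={4,6,8}: Z {2,3,4,5,7,8}->{2,3}; Y {5,6,7,8}->{5,6}; V {4,6,8}->{8}
So after constraint 2: D(Y) = {5,6}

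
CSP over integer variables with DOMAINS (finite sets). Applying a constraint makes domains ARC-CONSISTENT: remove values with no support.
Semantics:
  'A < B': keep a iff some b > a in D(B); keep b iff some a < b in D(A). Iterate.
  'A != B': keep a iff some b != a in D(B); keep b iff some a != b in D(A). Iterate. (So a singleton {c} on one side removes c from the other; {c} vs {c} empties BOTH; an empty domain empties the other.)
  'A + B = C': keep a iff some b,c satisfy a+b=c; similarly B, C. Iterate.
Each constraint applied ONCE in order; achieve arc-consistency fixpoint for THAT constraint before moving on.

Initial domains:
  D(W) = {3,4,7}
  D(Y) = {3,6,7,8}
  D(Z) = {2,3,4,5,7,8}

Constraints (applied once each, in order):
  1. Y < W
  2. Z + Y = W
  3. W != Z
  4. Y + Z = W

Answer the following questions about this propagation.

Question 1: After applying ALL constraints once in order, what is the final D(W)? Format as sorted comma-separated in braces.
Constraint 1 (Y < W) on D(Y)={3,6,7,8} D(W)={3,4,7}: Y {3,6,7,8}->{3,6}; W {3,4,7}->{4,7}
Constraint 2 (Z + Y = W) on D(Z)={2,3,4,5,7,8} D(Y)={3,6} D(W)={4,7}: Z {2,3,4,5,7,8}->{4}; Y {3,6}->{3}; W {4,7}->{7}
Constraint 3 (W != Z) on D(W)={7} D(Z)={4}: no change
Constraint 4 (Y + Z = W) on D(Y)={3} D(Z)={4} D(W)={7}: no change
So after all 4 constraints: D(W) = {7}

Answer: {7}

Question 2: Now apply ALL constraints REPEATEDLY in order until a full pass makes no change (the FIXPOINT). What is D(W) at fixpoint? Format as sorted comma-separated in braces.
Answer: {7}

Derivation:
pass 0 (initial): D(W)={3,4,7}
pass 1: W {3,4,7}->{7}; Y {3,6,7,8}->{3}; Z {2,3,4,5,7,8}->{4}
pass 2: no change
Fixpoint after 2 passes: D(W) = {7}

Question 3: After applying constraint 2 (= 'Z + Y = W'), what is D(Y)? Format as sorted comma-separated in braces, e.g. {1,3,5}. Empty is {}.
Answer: {3}

Derivation:
Constraint 1 (Y < W) on D(Y)={3,6,7,8} D(W)={3,4,7}: Y {3,6,7,8}->{3,6}; W {3,4,7}->{4,7}
Constraint 2 (Z + Y = W) on D(Z)={2,3,4,5,7,8} D(Y)={3,6} D(W)={4,7}: Z {2,3,4,5,7,8}->{4}; Y {3,6}->{3}; W {4,7}->{7}
So after constraint 2: D(Y) = {3}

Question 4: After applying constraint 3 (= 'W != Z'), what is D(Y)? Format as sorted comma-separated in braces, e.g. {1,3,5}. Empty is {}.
Answer: {3}

Derivation:
Constraint 1 (Y < W) on D(Y)={3,6,7,8} D(W)={3,4,7}: Y {3,6,7,8}->{3,6}; W {3,4,7}->{4,7}
Constraint 2 (Z + Y = W) on D(Z)={2,3,4,5,7,8} D(Y)={3,6} D(W)={4,7}: Z {2,3,4,5,7,8}->{4}; Y {3,6}->{3}; W {4,7}->{7}
Constraint 3 (W != Z) on D(W)={7} D(Z)={4}: no change
So after constraint 3: D(Y) = {3}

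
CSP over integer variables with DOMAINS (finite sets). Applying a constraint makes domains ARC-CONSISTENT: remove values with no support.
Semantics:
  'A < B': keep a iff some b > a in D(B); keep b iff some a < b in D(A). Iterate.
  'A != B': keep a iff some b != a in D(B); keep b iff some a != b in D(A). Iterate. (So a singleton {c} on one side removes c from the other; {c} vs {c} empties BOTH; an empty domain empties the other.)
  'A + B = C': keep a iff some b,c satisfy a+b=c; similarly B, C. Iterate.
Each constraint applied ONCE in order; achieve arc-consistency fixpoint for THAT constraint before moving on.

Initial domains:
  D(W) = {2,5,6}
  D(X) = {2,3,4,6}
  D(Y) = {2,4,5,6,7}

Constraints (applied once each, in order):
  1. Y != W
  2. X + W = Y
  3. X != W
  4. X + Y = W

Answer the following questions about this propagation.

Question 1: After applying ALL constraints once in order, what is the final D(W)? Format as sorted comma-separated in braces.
Answer: {}

Derivation:
Constraint 1 (Y != W) on D(Y)={2,4,5,6,7} D(W)={2,5,6}: no change
Constraint 2 (X + W = Y) on D(X)={2,3,4,6} D(W)={2,5,6} D(Y)={2,4,5,6,7}: X {2,3,4,6}->{2,3,4}; W {2,5,6}->{2,5}; Y {2,4,5,6,7}->{4,5,6,7}
Constraint 3 (X != W) on D(X)={2,3,4} D(W)={2,5}: no change
Constraint 4 (X + Y = W) on D(X)={2,3,4} D(Y)={4,5,6,7} D(W)={2,5}: X {2,3,4}->{}; Y {4,5,6,7}->{}; W {2,5}->{}
So after all 4 constraints: D(W) = {}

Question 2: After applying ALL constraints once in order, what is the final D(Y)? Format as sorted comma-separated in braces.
Constraint 1 (Y != W) on D(Y)={2,4,5,6,7} D(W)={2,5,6}: no change
Constraint 2 (X + W = Y) on D(X)={2,3,4,6} D(W)={2,5,6} D(Y)={2,4,5,6,7}: X {2,3,4,6}->{2,3,4}; W {2,5,6}->{2,5}; Y {2,4,5,6,7}->{4,5,6,7}
Constraint 3 (X != W) on D(X)={2,3,4} D(W)={2,5}: no change
Constraint 4 (X + Y = W) on D(X)={2,3,4} D(Y)={4,5,6,7} D(W)={2,5}: X {2,3,4}->{}; Y {4,5,6,7}->{}; W {2,5}->{}
So after all 4 constraints: D(Y) = {}

Answer: {}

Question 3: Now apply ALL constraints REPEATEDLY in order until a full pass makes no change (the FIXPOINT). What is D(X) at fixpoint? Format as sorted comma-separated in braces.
pass 0 (initial): D(X)={2,3,4,6}
pass 1: W {2,5,6}->{}; X {2,3,4,6}->{}; Y {2,4,5,6,7}->{}
pass 2: no change
Fixpoint after 2 passes: D(X) = {}

Answer: {}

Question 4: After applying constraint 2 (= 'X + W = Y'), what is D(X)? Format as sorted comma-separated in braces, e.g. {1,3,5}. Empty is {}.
Constraint 1 (Y != W) on D(Y)={2,4,5,6,7} D(W)={2,5,6}: no change
Constraint 2 (X + W = Y) on D(X)={2,3,4,6} D(W)={2,5,6} D(Y)={2,4,5,6,7}: X {2,3,4,6}->{2,3,4}; W {2,5,6}->{2,5}; Y {2,4,5,6,7}->{4,5,6,7}
So after constraint 2: D(X) = {2,3,4}

Answer: {2,3,4}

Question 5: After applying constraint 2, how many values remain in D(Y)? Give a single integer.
Constraint 1 (Y != W) on D(Y)={2,4,5,6,7} D(W)={2,5,6}: no change
Constraint 2 (X + W = Y) on D(X)={2,3,4,6} D(W)={2,5,6} D(Y)={2,4,5,6,7}: X {2,3,4,6}->{2,3,4}; W {2,5,6}->{2,5}; Y {2,4,5,6,7}->{4,5,6,7}
So after constraint 2: D(Y)={4,5,6,7}, size = 4

Answer: 4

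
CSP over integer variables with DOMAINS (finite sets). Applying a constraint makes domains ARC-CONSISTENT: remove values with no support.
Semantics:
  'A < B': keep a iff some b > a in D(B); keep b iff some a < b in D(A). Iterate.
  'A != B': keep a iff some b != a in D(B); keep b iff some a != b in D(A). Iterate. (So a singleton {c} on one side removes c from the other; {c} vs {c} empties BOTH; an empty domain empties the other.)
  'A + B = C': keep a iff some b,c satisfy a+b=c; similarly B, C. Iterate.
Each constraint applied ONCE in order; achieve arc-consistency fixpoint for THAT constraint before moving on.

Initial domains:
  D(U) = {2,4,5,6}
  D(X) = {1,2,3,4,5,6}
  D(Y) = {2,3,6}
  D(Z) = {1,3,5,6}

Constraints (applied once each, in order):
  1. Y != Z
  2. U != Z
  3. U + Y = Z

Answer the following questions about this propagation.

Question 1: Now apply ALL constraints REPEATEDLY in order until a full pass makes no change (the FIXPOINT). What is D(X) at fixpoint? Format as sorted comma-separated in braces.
Answer: {1,2,3,4,5,6}

Derivation:
pass 0 (initial): D(X)={1,2,3,4,5,6}
pass 1: U {2,4,5,6}->{2,4}; Y {2,3,6}->{2,3}; Z {1,3,5,6}->{5,6}
pass 2: no change
Fixpoint after 2 passes: D(X) = {1,2,3,4,5,6}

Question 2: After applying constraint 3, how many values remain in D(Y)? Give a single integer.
Constraint 1 (Y != Z) on D(Y)={2,3,6} D(Z)={1,3,5,6}: no change
Constraint 2 (U != Z) on D(U)={2,4,5,6} D(Z)={1,3,5,6}: no change
Constraint 3 (U + Y = Z) on D(U)={2,4,5,6} D(Y)={2,3,6} D(Z)={1,3,5,6}: U {2,4,5,6}->{2,4}; Y {2,3,6}->{2,3}; Z {1,3,5,6}->{5,6}
So after constraint 3: D(Y)={2,3}, size = 2

Answer: 2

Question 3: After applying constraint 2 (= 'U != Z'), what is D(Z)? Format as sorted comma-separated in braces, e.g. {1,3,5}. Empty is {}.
Constraint 1 (Y != Z) on D(Y)={2,3,6} D(Z)={1,3,5,6}: no change
Constraint 2 (U != Z) on D(U)={2,4,5,6} D(Z)={1,3,5,6}: no change
So after constraint 2: D(Z) = {1,3,5,6}

Answer: {1,3,5,6}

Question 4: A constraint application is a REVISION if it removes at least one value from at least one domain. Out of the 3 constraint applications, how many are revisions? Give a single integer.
Constraint 1 (Y != Z) on D(Y)={2,3,6} D(Z)={1,3,5,6}: no change => not a revision
Constraint 2 (U != Z) on D(U)={2,4,5,6} D(Z)={1,3,5,6}: no change => not a revision
Constraint 3 (U + Y = Z) on D(U)={2,4,5,6} D(Y)={2,3,6} D(Z)={1,3,5,6}: U {2,4,5,6}->{2,4}; Y {2,3,6}->{2,3}; Z {1,3,5,6}->{5,6} => REVISION
Total revisions = 1

Answer: 1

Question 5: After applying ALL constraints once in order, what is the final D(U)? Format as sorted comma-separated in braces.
Constraint 1 (Y != Z) on D(Y)={2,3,6} D(Z)={1,3,5,6}: no change
Constraint 2 (U != Z) on D(U)={2,4,5,6} D(Z)={1,3,5,6}: no change
Constraint 3 (U + Y = Z) on D(U)={2,4,5,6} D(Y)={2,3,6} D(Z)={1,3,5,6}: U {2,4,5,6}->{2,4}; Y {2,3,6}->{2,3}; Z {1,3,5,6}->{5,6}
So after all 3 constraints: D(U) = {2,4}

Answer: {2,4}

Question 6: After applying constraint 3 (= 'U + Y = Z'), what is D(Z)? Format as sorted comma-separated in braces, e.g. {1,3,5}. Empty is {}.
Constraint 1 (Y != Z) on D(Y)={2,3,6} D(Z)={1,3,5,6}: no change
Constraint 2 (U != Z) on D(U)={2,4,5,6} D(Z)={1,3,5,6}: no change
Constraint 3 (U + Y = Z) on D(U)={2,4,5,6} D(Y)={2,3,6} D(Z)={1,3,5,6}: U {2,4,5,6}->{2,4}; Y {2,3,6}->{2,3}; Z {1,3,5,6}->{5,6}
So after constraint 3: D(Z) = {5,6}

Answer: {5,6}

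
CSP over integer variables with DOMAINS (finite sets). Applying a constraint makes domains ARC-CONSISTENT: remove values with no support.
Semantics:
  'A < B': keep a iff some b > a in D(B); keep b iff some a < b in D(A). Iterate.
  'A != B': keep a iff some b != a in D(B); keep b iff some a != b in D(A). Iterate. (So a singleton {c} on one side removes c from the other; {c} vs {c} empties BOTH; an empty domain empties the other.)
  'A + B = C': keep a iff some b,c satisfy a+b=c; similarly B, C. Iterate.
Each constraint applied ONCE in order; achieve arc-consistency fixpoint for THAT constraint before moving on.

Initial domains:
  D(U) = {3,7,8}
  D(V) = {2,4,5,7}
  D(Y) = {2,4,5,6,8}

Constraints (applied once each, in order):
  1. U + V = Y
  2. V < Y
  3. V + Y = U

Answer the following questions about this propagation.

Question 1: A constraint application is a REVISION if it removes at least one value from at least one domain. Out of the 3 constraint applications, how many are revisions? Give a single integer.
Answer: 2

Derivation:
Constraint 1 (U + V = Y) on D(U)={3,7,8} D(V)={2,4,5,7} D(Y)={2,4,5,6,8}: U {3,7,8}->{3}; V {2,4,5,7}->{2,5}; Y {2,4,5,6,8}->{5,8} => REVISION
Constraint 2 (V < Y) on D(V)={2,5} D(Y)={5,8}: no change => not a revision
Constraint 3 (V + Y = U) on D(V)={2,5} D(Y)={5,8} D(U)={3}: V {2,5}->{}; Y {5,8}->{}; U {3}->{} => REVISION
Total revisions = 2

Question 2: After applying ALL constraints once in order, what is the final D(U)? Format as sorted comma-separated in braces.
Answer: {}

Derivation:
Constraint 1 (U + V = Y) on D(U)={3,7,8} D(V)={2,4,5,7} D(Y)={2,4,5,6,8}: U {3,7,8}->{3}; V {2,4,5,7}->{2,5}; Y {2,4,5,6,8}->{5,8}
Constraint 2 (V < Y) on D(V)={2,5} D(Y)={5,8}: no change
Constraint 3 (V + Y = U) on D(V)={2,5} D(Y)={5,8} D(U)={3}: V {2,5}->{}; Y {5,8}->{}; U {3}->{}
So after all 3 constraints: D(U) = {}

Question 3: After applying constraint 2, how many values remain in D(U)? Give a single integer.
Constraint 1 (U + V = Y) on D(U)={3,7,8} D(V)={2,4,5,7} D(Y)={2,4,5,6,8}: U {3,7,8}->{3}; V {2,4,5,7}->{2,5}; Y {2,4,5,6,8}->{5,8}
Constraint 2 (V < Y) on D(V)={2,5} D(Y)={5,8}: no change
So after constraint 2: D(U)={3}, size = 1

Answer: 1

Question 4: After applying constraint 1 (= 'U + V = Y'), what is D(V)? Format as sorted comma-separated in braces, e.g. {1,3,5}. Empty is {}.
Answer: {2,5}

Derivation:
Constraint 1 (U + V = Y) on D(U)={3,7,8} D(V)={2,4,5,7} D(Y)={2,4,5,6,8}: U {3,7,8}->{3}; V {2,4,5,7}->{2,5}; Y {2,4,5,6,8}->{5,8}
So after constraint 1: D(V) = {2,5}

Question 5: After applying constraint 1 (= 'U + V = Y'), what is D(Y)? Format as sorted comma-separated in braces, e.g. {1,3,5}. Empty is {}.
Constraint 1 (U + V = Y) on D(U)={3,7,8} D(V)={2,4,5,7} D(Y)={2,4,5,6,8}: U {3,7,8}->{3}; V {2,4,5,7}->{2,5}; Y {2,4,5,6,8}->{5,8}
So after constraint 1: D(Y) = {5,8}

Answer: {5,8}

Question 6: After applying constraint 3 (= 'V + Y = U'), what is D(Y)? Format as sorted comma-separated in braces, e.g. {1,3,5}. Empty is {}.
Answer: {}

Derivation:
Constraint 1 (U + V = Y) on D(U)={3,7,8} D(V)={2,4,5,7} D(Y)={2,4,5,6,8}: U {3,7,8}->{3}; V {2,4,5,7}->{2,5}; Y {2,4,5,6,8}->{5,8}
Constraint 2 (V < Y) on D(V)={2,5} D(Y)={5,8}: no change
Constraint 3 (V + Y = U) on D(V)={2,5} D(Y)={5,8} D(U)={3}: V {2,5}->{}; Y {5,8}->{}; U {3}->{}
So after constraint 3: D(Y) = {}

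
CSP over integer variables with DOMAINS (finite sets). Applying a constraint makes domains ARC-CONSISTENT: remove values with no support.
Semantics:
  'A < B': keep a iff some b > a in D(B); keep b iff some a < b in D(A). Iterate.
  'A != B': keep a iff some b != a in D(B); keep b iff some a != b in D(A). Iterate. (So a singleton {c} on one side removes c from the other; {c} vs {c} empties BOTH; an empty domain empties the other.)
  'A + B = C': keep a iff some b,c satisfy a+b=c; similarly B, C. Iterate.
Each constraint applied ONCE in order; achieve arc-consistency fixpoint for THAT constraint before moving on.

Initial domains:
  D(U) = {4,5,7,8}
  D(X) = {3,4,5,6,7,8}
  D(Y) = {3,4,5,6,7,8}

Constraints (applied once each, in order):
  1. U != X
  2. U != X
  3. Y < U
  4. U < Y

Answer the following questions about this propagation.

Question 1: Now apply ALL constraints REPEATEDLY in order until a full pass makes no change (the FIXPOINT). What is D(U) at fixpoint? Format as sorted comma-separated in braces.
Answer: {}

Derivation:
pass 0 (initial): D(U)={4,5,7,8}
pass 1: U {4,5,7,8}->{4,5}; Y {3,4,5,6,7,8}->{5,6,7}
pass 2: U {4,5}->{}; Y {5,6,7}->{}
pass 3: X {3,4,5,6,7,8}->{}
pass 4: no change
Fixpoint after 4 passes: D(U) = {}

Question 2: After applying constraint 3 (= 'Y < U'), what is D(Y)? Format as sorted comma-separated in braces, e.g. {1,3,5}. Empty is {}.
Answer: {3,4,5,6,7}

Derivation:
Constraint 1 (U != X) on D(U)={4,5,7,8} D(X)={3,4,5,6,7,8}: no change
Constraint 2 (U != X) on D(U)={4,5,7,8} D(X)={3,4,5,6,7,8}: no change
Constraint 3 (Y < U) on D(Y)={3,4,5,6,7,8} D(U)={4,5,7,8}: Y {3,4,5,6,7,8}->{3,4,5,6,7}
So after constraint 3: D(Y) = {3,4,5,6,7}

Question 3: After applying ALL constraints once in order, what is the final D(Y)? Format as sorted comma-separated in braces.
Answer: {5,6,7}

Derivation:
Constraint 1 (U != X) on D(U)={4,5,7,8} D(X)={3,4,5,6,7,8}: no change
Constraint 2 (U != X) on D(U)={4,5,7,8} D(X)={3,4,5,6,7,8}: no change
Constraint 3 (Y < U) on D(Y)={3,4,5,6,7,8} D(U)={4,5,7,8}: Y {3,4,5,6,7,8}->{3,4,5,6,7}
Constraint 4 (U < Y) on D(U)={4,5,7,8} D(Y)={3,4,5,6,7}: U {4,5,7,8}->{4,5}; Y {3,4,5,6,7}->{5,6,7}
So after all 4 constraints: D(Y) = {5,6,7}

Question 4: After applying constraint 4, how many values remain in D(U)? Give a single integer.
Answer: 2

Derivation:
Constraint 1 (U != X) on D(U)={4,5,7,8} D(X)={3,4,5,6,7,8}: no change
Constraint 2 (U != X) on D(U)={4,5,7,8} D(X)={3,4,5,6,7,8}: no change
Constraint 3 (Y < U) on D(Y)={3,4,5,6,7,8} D(U)={4,5,7,8}: Y {3,4,5,6,7,8}->{3,4,5,6,7}
Constraint 4 (U < Y) on D(U)={4,5,7,8} D(Y)={3,4,5,6,7}: U {4,5,7,8}->{4,5}; Y {3,4,5,6,7}->{5,6,7}
So after constraint 4: D(U)={4,5}, size = 2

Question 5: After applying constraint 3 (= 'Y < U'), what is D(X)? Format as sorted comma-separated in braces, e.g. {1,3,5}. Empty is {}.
Constraint 1 (U != X) on D(U)={4,5,7,8} D(X)={3,4,5,6,7,8}: no change
Constraint 2 (U != X) on D(U)={4,5,7,8} D(X)={3,4,5,6,7,8}: no change
Constraint 3 (Y < U) on D(Y)={3,4,5,6,7,8} D(U)={4,5,7,8}: Y {3,4,5,6,7,8}->{3,4,5,6,7}
So after constraint 3: D(X) = {3,4,5,6,7,8}

Answer: {3,4,5,6,7,8}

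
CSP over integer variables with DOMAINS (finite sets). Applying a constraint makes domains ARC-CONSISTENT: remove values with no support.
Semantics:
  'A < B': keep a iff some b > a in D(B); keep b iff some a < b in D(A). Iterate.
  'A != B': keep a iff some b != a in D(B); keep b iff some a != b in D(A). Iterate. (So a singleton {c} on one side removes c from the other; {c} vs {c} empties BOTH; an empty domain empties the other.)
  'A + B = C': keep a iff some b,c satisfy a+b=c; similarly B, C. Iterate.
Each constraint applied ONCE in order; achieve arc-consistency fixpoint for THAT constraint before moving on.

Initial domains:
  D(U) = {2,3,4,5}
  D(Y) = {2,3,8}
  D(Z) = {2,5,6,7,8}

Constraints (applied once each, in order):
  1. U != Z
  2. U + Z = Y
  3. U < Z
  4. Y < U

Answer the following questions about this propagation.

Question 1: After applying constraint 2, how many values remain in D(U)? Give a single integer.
Answer: 2

Derivation:
Constraint 1 (U != Z) on D(U)={2,3,4,5} D(Z)={2,5,6,7,8}: no change
Constraint 2 (U + Z = Y) on D(U)={2,3,4,5} D(Z)={2,5,6,7,8} D(Y)={2,3,8}: U {2,3,4,5}->{2,3}; Z {2,5,6,7,8}->{5,6}; Y {2,3,8}->{8}
So after constraint 2: D(U)={2,3}, size = 2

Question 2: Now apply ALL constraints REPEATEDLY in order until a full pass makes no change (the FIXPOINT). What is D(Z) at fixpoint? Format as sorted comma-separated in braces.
pass 0 (initial): D(Z)={2,5,6,7,8}
pass 1: U {2,3,4,5}->{}; Y {2,3,8}->{}; Z {2,5,6,7,8}->{5,6}
pass 2: Z {5,6}->{}
pass 3: no change
Fixpoint after 3 passes: D(Z) = {}

Answer: {}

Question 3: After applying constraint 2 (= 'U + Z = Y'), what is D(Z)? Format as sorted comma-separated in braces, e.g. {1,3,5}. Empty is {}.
Constraint 1 (U != Z) on D(U)={2,3,4,5} D(Z)={2,5,6,7,8}: no change
Constraint 2 (U + Z = Y) on D(U)={2,3,4,5} D(Z)={2,5,6,7,8} D(Y)={2,3,8}: U {2,3,4,5}->{2,3}; Z {2,5,6,7,8}->{5,6}; Y {2,3,8}->{8}
So after constraint 2: D(Z) = {5,6}

Answer: {5,6}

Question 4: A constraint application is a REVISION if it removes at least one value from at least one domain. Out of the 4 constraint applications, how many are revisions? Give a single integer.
Answer: 2

Derivation:
Constraint 1 (U != Z) on D(U)={2,3,4,5} D(Z)={2,5,6,7,8}: no change => not a revision
Constraint 2 (U + Z = Y) on D(U)={2,3,4,5} D(Z)={2,5,6,7,8} D(Y)={2,3,8}: U {2,3,4,5}->{2,3}; Z {2,5,6,7,8}->{5,6}; Y {2,3,8}->{8} => REVISION
Constraint 3 (U < Z) on D(U)={2,3} D(Z)={5,6}: no change => not a revision
Constraint 4 (Y < U) on D(Y)={8} D(U)={2,3}: Y {8}->{}; U {2,3}->{} => REVISION
Total revisions = 2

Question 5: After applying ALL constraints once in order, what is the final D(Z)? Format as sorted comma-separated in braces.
Answer: {5,6}

Derivation:
Constraint 1 (U != Z) on D(U)={2,3,4,5} D(Z)={2,5,6,7,8}: no change
Constraint 2 (U + Z = Y) on D(U)={2,3,4,5} D(Z)={2,5,6,7,8} D(Y)={2,3,8}: U {2,3,4,5}->{2,3}; Z {2,5,6,7,8}->{5,6}; Y {2,3,8}->{8}
Constraint 3 (U < Z) on D(U)={2,3} D(Z)={5,6}: no change
Constraint 4 (Y < U) on D(Y)={8} D(U)={2,3}: Y {8}->{}; U {2,3}->{}
So after all 4 constraints: D(Z) = {5,6}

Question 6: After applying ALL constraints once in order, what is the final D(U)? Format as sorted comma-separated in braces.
Constraint 1 (U != Z) on D(U)={2,3,4,5} D(Z)={2,5,6,7,8}: no change
Constraint 2 (U + Z = Y) on D(U)={2,3,4,5} D(Z)={2,5,6,7,8} D(Y)={2,3,8}: U {2,3,4,5}->{2,3}; Z {2,5,6,7,8}->{5,6}; Y {2,3,8}->{8}
Constraint 3 (U < Z) on D(U)={2,3} D(Z)={5,6}: no change
Constraint 4 (Y < U) on D(Y)={8} D(U)={2,3}: Y {8}->{}; U {2,3}->{}
So after all 4 constraints: D(U) = {}

Answer: {}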